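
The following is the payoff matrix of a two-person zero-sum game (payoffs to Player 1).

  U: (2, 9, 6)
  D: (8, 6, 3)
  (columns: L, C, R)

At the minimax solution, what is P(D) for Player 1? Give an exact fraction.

4/9

Row minima: U → 2, D → 3; maximin = 3.
Column maxima: L → 8, C → 9, R → 6; minimax = 6.
3 ≠ 6, so there is no saddle point; optimal play is mixed.
C is strictly dominated by R (it gives Player 1 strictly more in every row), so Player 2 never plays it.
On the remaining 2×2 (U, D vs L, R):
Let Player 1 play U with probability p. Expected payoff against L: 2p + 8(1−p) = −6p + 8; against R: 6p + 3(1−p) = 3p + 3.
Setting these equal: −6p + 8 = 3p + 3 ⇒ −9p = -5 ⇒ p = 5/9, and the value is (-6)·(5/9) + 8 = 14/3.
For Player 2: with q = P(L), equating U's and D's payoffs gives −4q + 6 = 5q + 3 ⇒ q = 1/3.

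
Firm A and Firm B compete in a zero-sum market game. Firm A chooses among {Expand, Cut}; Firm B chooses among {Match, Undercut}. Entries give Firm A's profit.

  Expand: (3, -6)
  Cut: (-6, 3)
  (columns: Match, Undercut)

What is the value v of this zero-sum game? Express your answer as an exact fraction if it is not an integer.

-3/2

Row minima: Expand → -6, Cut → -6; maximin = -6.
Column maxima: Match → 3, Undercut → 3; minimax = 3.
-6 ≠ 3, so there is no saddle point; optimal play is mixed.
Let Firm A play Expand with probability p. Expected payoff against Match: 3p + (-6)(1−p) = 9p − 6; against Undercut: (-6)p + 3(1−p) = −9p + 3.
Setting these equal: 9p − 6 = −9p + 3 ⇒ 18p = 9 ⇒ p = 1/2, and the value is (9)·(1/2) − 6 = -3/2.
For Firm B: with q = P(Match), equating Expand's and Cut's payoffs gives 9q − 6 = −9q + 3 ⇒ q = 1/2.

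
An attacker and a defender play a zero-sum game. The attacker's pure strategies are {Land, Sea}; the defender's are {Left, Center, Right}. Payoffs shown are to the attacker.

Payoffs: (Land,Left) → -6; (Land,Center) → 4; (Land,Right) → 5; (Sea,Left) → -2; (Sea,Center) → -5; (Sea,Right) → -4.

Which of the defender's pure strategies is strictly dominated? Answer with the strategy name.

Right

Center holds the attacker's payoff strictly below Right in every row: 4 < 5, -5 < -4.
So Right is strictly dominated for the defender.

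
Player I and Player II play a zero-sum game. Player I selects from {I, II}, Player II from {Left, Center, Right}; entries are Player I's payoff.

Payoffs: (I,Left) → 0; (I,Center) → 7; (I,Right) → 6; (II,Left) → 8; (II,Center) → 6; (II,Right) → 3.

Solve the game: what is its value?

Row minima: I → 0, II → 3; maximin = 3.
Column maxima: Left → 8, Center → 7, Right → 6; minimax = 6.
3 ≠ 6, so there is no saddle point; optimal play is mixed.
Center is strictly dominated by Right (it gives Player I strictly more in every row), so Player II never plays it.
On the remaining 2×2 (I, II vs Left, Right):
Let Player I play I with probability p. Expected payoff against Left: 0p + 8(1−p) = −8p + 8; against Right: 6p + 3(1−p) = 3p + 3.
Setting these equal: −8p + 8 = 3p + 3 ⇒ −11p = -5 ⇒ p = 5/11, and the value is (-8)·(5/11) + 8 = 48/11.
For Player II: with q = P(Left), equating I's and II's payoffs gives −6q + 6 = 5q + 3 ⇒ q = 3/11.

48/11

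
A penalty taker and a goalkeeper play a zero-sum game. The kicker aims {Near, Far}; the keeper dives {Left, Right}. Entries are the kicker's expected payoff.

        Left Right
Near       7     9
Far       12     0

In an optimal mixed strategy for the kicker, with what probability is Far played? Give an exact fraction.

1/7

Row minima: Near → 7, Far → 0; maximin = 7.
Column maxima: Left → 12, Right → 9; minimax = 9.
7 ≠ 9, so there is no saddle point; optimal play is mixed.
Let the kicker play Near with probability p. Expected payoff against Left: 7p + 12(1−p) = −5p + 12; against Right: 9p + 0(1−p) = 9p.
Setting these equal: −5p + 12 = 9p ⇒ −14p = -12 ⇒ p = 6/7, and the value is (-5)·(6/7) + 12 = 54/7.
For the keeper: with q = P(Left), equating Near's and Far's payoffs gives −2q + 9 = 12q ⇒ q = 9/14.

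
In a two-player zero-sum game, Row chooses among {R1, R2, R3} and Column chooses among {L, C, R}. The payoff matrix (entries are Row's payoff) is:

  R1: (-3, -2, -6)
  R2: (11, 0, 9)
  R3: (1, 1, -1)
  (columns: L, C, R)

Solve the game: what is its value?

Row minima: R1 → -6, R2 → 0, R3 → -1; maximin = 0.
Column maxima: L → 11, C → 1, R → 9; minimax = 1.
0 ≠ 1, so there is no saddle point; optimal play is mixed.
R1 is strictly dominated by R2, so Row never plays it.
L is strictly dominated by R (it gives Row strictly more in every row), so Column never plays it.
On the remaining 2×2 (R2, R3 vs C, R):
Let Row play R2 with probability p. Expected payoff against C: 0p + 1(1−p) = −p + 1; against R: 9p + (-1)(1−p) = 10p − 1.
Setting these equal: −p + 1 = 10p − 1 ⇒ −11p = -2 ⇒ p = 2/11, and the value is (-1)·(2/11) + 1 = 9/11.
For Column: with q = P(C), equating R2's and R3's payoffs gives −9q + 9 = 2q − 1 ⇒ q = 10/11.

9/11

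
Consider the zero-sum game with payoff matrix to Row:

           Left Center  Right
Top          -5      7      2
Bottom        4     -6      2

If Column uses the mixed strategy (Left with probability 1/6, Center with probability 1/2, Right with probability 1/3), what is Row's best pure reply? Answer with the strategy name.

Expected payoff of Top: (1/6)·(-5) + (1/2)·7 + (1/3)·2 = 10/3.
Expected payoff of Bottom: (1/6)·4 + (1/2)·(-6) + (1/3)·2 = -5/3.
The largest is 10/3, so Row's best response is Top.

Top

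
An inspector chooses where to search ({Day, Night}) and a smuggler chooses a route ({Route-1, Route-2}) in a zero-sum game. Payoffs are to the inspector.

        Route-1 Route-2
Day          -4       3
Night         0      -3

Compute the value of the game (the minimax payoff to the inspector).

-6/5

Row minima: Day → -4, Night → -3; maximin = -3.
Column maxima: Route-1 → 0, Route-2 → 3; minimax = 0.
-3 ≠ 0, so there is no saddle point; optimal play is mixed.
Let the inspector play Day with probability p. Expected payoff against Route-1: (-4)p + 0(1−p) = −4p; against Route-2: 3p + (-3)(1−p) = 6p − 3.
Setting these equal: −4p = 6p − 3 ⇒ −10p = -3 ⇒ p = 3/10, and the value is (-4)·(3/10) = -6/5.
For the smuggler: with q = P(Route-1), equating Day's and Night's payoffs gives −7q + 3 = 3q − 3 ⇒ q = 3/5.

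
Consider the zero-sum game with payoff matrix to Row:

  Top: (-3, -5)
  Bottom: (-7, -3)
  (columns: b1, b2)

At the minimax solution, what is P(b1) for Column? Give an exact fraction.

1/3

Row minima: Top → -5, Bottom → -7; maximin = -5.
Column maxima: b1 → -3, b2 → -3; minimax = -3.
-5 ≠ -3, so there is no saddle point; optimal play is mixed.
Let Row play Top with probability p. Expected payoff against b1: (-3)p + (-7)(1−p) = 4p − 7; against b2: (-5)p + (-3)(1−p) = −2p − 3.
Setting these equal: 4p − 7 = −2p − 3 ⇒ 6p = 4 ⇒ p = 2/3, and the value is (4)·(2/3) − 7 = -13/3.
For Column: with q = P(b1), equating Top's and Bottom's payoffs gives 2q − 5 = −4q − 3 ⇒ q = 1/3.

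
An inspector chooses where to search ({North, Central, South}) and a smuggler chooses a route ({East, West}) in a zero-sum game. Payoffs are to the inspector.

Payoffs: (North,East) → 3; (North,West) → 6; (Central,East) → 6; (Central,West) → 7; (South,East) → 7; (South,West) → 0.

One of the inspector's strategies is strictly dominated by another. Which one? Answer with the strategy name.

North

Central gives a strictly higher payoff than North against every column: 6 > 3, 7 > 6.
So North is strictly dominated and the inspector never plays it.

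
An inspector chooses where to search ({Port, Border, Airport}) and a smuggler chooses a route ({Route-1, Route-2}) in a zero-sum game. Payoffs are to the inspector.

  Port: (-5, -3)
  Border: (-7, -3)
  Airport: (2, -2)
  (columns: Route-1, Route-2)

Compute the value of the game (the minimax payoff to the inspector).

Row minima: Port → -5, Border → -7, Airport → -2; maximin = -2.
Column maxima: Route-1 → 2, Route-2 → -2; minimax = -2.
Since maximin = minimax = -2, there is a saddle point and the value is -2.

-2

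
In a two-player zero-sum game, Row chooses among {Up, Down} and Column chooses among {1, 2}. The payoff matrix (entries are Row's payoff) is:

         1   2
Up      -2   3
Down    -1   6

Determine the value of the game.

Row minima: Up → -2, Down → -1; maximin = -1.
Column maxima: 1 → -1, 2 → 6; minimax = -1.
Since maximin = minimax = -1, there is a saddle point and the value is -1.

-1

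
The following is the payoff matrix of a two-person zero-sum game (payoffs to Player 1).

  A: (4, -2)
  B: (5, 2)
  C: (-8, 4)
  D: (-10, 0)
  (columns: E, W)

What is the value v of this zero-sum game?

12/5

Row minima: A → -2, B → 2, C → -8, D → -10; maximin = 2.
Column maxima: E → 5, W → 4; minimax = 4.
2 ≠ 4, so there is no saddle point; optimal play is mixed.
A is strictly dominated by B, so Player 1 never plays it.
D is strictly dominated by B, so Player 1 never plays it.
On the remaining 2×2 (B, C vs E, W):
Let Player 1 play B with probability p. Expected payoff against E: 5p + (-8)(1−p) = 13p − 8; against W: 2p + 4(1−p) = −2p + 4.
Setting these equal: 13p − 8 = −2p + 4 ⇒ 15p = 12 ⇒ p = 4/5, and the value is (13)·(4/5) − 8 = 12/5.
For Player 2: with q = P(E), equating B's and C's payoffs gives 3q + 2 = −12q + 4 ⇒ q = 2/15.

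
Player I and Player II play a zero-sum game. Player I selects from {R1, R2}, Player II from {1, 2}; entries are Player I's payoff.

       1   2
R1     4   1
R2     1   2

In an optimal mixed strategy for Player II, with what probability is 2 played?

Row minima: R1 → 1, R2 → 1; maximin = 1.
Column maxima: 1 → 4, 2 → 2; minimax = 2.
1 ≠ 2, so there is no saddle point; optimal play is mixed.
Let Player I play R1 with probability p. Expected payoff against 1: 4p + 1(1−p) = 3p + 1; against 2: 1p + 2(1−p) = −p + 2.
Setting these equal: 3p + 1 = −p + 2 ⇒ 4p = 1 ⇒ p = 1/4, and the value is (3)·(1/4) + 1 = 7/4.
For Player II: with q = P(1), equating R1's and R2's payoffs gives 3q + 1 = −q + 2 ⇒ q = 1/4.

3/4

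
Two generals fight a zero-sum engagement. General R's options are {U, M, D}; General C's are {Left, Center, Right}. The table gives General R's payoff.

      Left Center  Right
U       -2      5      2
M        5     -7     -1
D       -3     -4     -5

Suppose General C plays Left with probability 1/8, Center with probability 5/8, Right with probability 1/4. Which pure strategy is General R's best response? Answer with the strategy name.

Expected payoff of U: (1/8)·(-2) + (5/8)·5 + (1/4)·2 = 27/8.
Expected payoff of M: (1/8)·5 + (5/8)·(-7) + (1/4)·(-1) = -4.
Expected payoff of D: (1/8)·(-3) + (5/8)·(-4) + (1/4)·(-5) = -33/8.
The largest is 27/8, so General R's best response is U.

U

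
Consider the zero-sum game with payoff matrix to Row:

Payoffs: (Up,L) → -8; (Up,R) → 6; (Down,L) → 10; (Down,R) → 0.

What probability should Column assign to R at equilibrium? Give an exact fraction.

3/4

Row minima: Up → -8, Down → 0; maximin = 0.
Column maxima: L → 10, R → 6; minimax = 6.
0 ≠ 6, so there is no saddle point; optimal play is mixed.
Let Row play Up with probability p. Expected payoff against L: (-8)p + 10(1−p) = −18p + 10; against R: 6p + 0(1−p) = 6p.
Setting these equal: −18p + 10 = 6p ⇒ −24p = -10 ⇒ p = 5/12, and the value is (-18)·(5/12) + 10 = 5/2.
For Column: with q = P(L), equating Up's and Down's payoffs gives −14q + 6 = 10q ⇒ q = 1/4.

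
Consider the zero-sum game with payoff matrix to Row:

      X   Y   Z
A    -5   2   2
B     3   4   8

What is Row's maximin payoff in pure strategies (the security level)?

3

Row minima: A → -5, B → 3.
The best of these is 3.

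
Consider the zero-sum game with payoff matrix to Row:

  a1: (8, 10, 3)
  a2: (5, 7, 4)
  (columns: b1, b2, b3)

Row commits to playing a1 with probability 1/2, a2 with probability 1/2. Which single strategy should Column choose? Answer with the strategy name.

If Column plays b1, Row's expected payoff is (1/2)·8 + (1/2)·5 = 13/2.
If Column plays b2, Row's expected payoff is (1/2)·10 + (1/2)·7 = 17/2.
If Column plays b3, Row's expected payoff is (1/2)·3 + (1/2)·4 = 7/2.
Column minimizes Row's payoff; the smallest is 7/2, so the best response is b3.

b3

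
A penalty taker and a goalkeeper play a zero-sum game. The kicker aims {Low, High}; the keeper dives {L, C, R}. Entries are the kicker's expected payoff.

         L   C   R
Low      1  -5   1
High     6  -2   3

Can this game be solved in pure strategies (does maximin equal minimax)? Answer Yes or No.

Row minima: Low → -5, High → -2; maximin = -2.
Column maxima: L → 6, C → -2, R → 3; minimax = -2.
maximin = minimax = -2, so a saddle point exists.

Yes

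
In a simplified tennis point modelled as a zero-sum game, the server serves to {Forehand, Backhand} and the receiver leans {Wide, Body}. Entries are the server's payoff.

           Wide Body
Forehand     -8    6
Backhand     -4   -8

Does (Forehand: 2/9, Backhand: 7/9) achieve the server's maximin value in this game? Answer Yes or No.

Yes

Against Wide this mix gives (2/9)·(-8) + (7/9)·(-4) = -44/9.
Against Body this mix gives (2/9)·6 + (7/9)·(-8) = -44/9.
All of the receiver's active replies (Wide, Body) yield -44/9, and no column does worse for the server. The mix makes the receiver indifferent and guarantees -44/9, so it is optimal.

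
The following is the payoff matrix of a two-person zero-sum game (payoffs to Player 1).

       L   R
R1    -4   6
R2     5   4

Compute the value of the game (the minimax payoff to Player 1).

Row minima: R1 → -4, R2 → 4; maximin = 4.
Column maxima: L → 5, R → 6; minimax = 5.
4 ≠ 5, so there is no saddle point; optimal play is mixed.
Let Player 1 play R1 with probability p. Expected payoff against L: (-4)p + 5(1−p) = −9p + 5; against R: 6p + 4(1−p) = 2p + 4.
Setting these equal: −9p + 5 = 2p + 4 ⇒ −11p = -1 ⇒ p = 1/11, and the value is (-9)·(1/11) + 5 = 46/11.
For Player 2: with q = P(L), equating R1's and R2's payoffs gives −10q + 6 = q + 4 ⇒ q = 2/11.

46/11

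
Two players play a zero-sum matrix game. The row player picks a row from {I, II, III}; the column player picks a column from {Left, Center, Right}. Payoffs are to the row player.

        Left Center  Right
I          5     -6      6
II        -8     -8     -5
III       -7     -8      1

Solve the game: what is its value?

Row minima: I → -6, II → -8, III → -8; maximin = -6.
Column maxima: Left → 5, Center → -6, Right → 6; minimax = -6.
Since maximin = minimax = -6, there is a saddle point and the value is -6.

-6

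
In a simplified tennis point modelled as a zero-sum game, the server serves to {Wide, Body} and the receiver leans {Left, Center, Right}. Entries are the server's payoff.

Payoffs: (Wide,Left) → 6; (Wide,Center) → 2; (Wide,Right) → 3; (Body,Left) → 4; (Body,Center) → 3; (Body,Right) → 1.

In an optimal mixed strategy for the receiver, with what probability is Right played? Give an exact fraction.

1/3

Row minima: Wide → 2, Body → 1; maximin = 2.
Column maxima: Left → 6, Center → 3, Right → 3; minimax = 3.
2 ≠ 3, so there is no saddle point; optimal play is mixed.
Left is strictly dominated by Center (it gives the server strictly more in every row), so the receiver never plays it.
On the remaining 2×2 (Wide, Body vs Center, Right):
Let the server play Wide with probability p. Expected payoff against Center: 2p + 3(1−p) = −p + 3; against Right: 3p + 1(1−p) = 2p + 1.
Setting these equal: −p + 3 = 2p + 1 ⇒ −3p = -2 ⇒ p = 2/3, and the value is (-1)·(2/3) + 3 = 7/3.
For the receiver: with q = P(Center), equating Wide's and Body's payoffs gives −q + 3 = 2q + 1 ⇒ q = 2/3.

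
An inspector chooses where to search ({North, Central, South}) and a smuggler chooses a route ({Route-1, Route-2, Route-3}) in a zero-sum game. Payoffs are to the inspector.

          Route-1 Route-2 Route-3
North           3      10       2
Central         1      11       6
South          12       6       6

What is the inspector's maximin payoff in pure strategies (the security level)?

Row minima: North → 2, Central → 1, South → 6.
The best of these is 6.

6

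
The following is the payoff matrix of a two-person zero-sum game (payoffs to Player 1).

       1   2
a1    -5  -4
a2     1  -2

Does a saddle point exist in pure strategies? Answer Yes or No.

Row minima: a1 → -5, a2 → -2; maximin = -2.
Column maxima: 1 → 1, 2 → -2; minimax = -2.
maximin = minimax = -2, so a saddle point exists.

Yes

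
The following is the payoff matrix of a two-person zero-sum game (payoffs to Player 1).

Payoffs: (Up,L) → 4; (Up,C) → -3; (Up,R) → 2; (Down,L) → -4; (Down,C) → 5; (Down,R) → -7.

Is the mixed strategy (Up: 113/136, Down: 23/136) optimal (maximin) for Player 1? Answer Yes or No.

No

Against L this mix gives (113/136)·4 + (23/136)·(-4) = 45/17.
Against C this mix gives (113/136)·(-3) + (23/136)·5 = -28/17.
Against R this mix gives (113/136)·2 + (23/136)·(-7) = 65/136.
Player 2 will play C, holding Player 1 to -28/17. Shifting weight toward the row that does better against C would raise this floor (the equalizing mix achieves -11/17 against both C and R), so the proposed strategy is not optimal.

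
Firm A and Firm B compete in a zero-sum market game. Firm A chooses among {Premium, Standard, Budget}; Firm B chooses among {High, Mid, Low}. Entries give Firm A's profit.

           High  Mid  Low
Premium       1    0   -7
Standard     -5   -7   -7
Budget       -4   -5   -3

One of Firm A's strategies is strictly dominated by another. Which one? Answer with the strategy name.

Standard

Budget gives a strictly higher payoff than Standard against every column: -4 > -5, -5 > -7, -3 > -7.
So Standard is strictly dominated and Firm A never plays it.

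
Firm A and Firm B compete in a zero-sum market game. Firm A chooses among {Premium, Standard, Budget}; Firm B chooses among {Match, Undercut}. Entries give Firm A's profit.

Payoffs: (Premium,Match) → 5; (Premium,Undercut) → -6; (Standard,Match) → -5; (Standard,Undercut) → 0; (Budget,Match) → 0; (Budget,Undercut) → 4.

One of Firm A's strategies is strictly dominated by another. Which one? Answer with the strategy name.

Standard

Budget gives a strictly higher payoff than Standard against every column: 0 > -5, 4 > 0.
So Standard is strictly dominated and Firm A never plays it.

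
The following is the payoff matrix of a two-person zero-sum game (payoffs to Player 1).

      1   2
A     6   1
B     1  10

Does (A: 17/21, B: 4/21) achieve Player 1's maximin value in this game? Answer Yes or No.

Against 1 this mix gives (17/21)·6 + (4/21)·1 = 106/21.
Against 2 this mix gives (17/21)·1 + (4/21)·10 = 19/7.
Player 2 will play 2, holding Player 1 to 19/7. Shifting weight toward the row that does better against 2 would raise this floor (the equalizing mix achieves 59/14 against both 2 and 1), so the proposed strategy is not optimal.

No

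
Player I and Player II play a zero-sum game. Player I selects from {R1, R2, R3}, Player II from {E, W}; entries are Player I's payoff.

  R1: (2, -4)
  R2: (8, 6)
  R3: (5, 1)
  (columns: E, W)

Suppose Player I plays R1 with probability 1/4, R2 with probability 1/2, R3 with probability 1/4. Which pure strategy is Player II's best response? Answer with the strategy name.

If Player II plays E, Player I's expected payoff is (1/4)·2 + (1/2)·8 + (1/4)·5 = 23/4.
If Player II plays W, Player I's expected payoff is (1/4)·(-4) + (1/2)·6 + (1/4)·1 = 9/4.
Player II minimizes Player I's payoff; the smallest is 9/4, so the best response is W.

W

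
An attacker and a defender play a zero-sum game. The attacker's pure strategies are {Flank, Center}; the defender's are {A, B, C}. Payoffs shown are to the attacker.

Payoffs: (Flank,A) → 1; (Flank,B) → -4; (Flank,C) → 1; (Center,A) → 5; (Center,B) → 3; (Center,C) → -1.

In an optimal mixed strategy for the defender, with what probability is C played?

7/9

Row minima: Flank → -4, Center → -1; maximin = -1.
Column maxima: A → 5, B → 3, C → 1; minimax = 1.
-1 ≠ 1, so there is no saddle point; optimal play is mixed.
A is strictly dominated by B (it gives the attacker strictly more in every row), so the defender never plays it.
On the remaining 2×2 (Flank, Center vs B, C):
Let the attacker play Flank with probability p. Expected payoff against B: (-4)p + 3(1−p) = −7p + 3; against C: 1p + (-1)(1−p) = 2p − 1.
Setting these equal: −7p + 3 = 2p − 1 ⇒ −9p = -4 ⇒ p = 4/9, and the value is (-7)·(4/9) + 3 = -1/9.
For the defender: with q = P(B), equating Flank's and Center's payoffs gives −5q + 1 = 4q − 1 ⇒ q = 2/9.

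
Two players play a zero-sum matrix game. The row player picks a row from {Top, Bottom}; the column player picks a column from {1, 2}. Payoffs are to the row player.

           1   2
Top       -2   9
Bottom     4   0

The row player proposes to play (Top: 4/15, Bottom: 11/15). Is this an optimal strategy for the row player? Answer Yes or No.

Against 1 this mix gives (4/15)·(-2) + (11/15)·4 = 12/5.
Against 2 this mix gives (4/15)·9 + (11/15)·0 = 12/5.
All of the column player's active replies (1, 2) yield 12/5, and no column does worse for the row player. The mix makes the column player indifferent and guarantees 12/5, so it is optimal.

Yes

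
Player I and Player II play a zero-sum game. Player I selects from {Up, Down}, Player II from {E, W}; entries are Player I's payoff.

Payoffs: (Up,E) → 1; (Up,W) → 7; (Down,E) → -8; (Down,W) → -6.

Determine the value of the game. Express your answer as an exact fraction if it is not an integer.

Row minima: Up → 1, Down → -8; maximin = 1.
Column maxima: E → 1, W → 7; minimax = 1.
Since maximin = minimax = 1, there is a saddle point and the value is 1.

1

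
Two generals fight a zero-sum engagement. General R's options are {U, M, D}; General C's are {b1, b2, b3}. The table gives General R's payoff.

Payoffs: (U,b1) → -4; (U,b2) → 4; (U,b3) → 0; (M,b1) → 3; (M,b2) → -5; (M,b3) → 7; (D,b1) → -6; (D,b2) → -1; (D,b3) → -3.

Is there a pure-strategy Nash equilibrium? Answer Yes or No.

Row minima: U → -4, M → -5, D → -6; maximin = -4.
Column maxima: b1 → 3, b2 → 4, b3 → 7; minimax = 3.
-4 ≠ 3, so no pure-strategy equilibrium exists.

No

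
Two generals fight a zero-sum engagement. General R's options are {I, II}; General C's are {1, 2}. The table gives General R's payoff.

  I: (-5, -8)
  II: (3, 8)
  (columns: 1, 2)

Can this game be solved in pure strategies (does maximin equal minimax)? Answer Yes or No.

Row minima: I → -8, II → 3; maximin = 3.
Column maxima: 1 → 3, 2 → 8; minimax = 3.
maximin = minimax = 3, so a saddle point exists.

Yes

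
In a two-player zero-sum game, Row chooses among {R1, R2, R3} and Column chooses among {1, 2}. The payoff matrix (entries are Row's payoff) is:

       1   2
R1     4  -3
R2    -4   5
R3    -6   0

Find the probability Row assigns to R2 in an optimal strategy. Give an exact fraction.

7/16

Row minima: R1 → -3, R2 → -4, R3 → -6; maximin = -3.
Column maxima: 1 → 4, 2 → 5; minimax = 4.
-3 ≠ 4, so there is no saddle point; optimal play is mixed.
R3 is strictly dominated by R2, so Row never plays it.
On the remaining 2×2 (R1, R2 vs 1, 2):
Let Row play R1 with probability p. Expected payoff against 1: 4p + (-4)(1−p) = 8p − 4; against 2: (-3)p + 5(1−p) = −8p + 5.
Setting these equal: 8p − 4 = −8p + 5 ⇒ 16p = 9 ⇒ p = 9/16, and the value is (8)·(9/16) − 4 = 1/2.
For Column: with q = P(1), equating R1's and R2's payoffs gives 7q − 3 = −9q + 5 ⇒ q = 1/2.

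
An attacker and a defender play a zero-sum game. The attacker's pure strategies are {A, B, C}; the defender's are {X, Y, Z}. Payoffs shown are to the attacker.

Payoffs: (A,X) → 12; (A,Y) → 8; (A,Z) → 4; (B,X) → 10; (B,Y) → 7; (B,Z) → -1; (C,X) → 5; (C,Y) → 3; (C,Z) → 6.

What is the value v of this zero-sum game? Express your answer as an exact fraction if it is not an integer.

Row minima: A → 4, B → -1, C → 3; maximin = 4.
Column maxima: X → 12, Y → 8, Z → 6; minimax = 6.
4 ≠ 6, so there is no saddle point; optimal play is mixed.
B is strictly dominated by A, so the attacker never plays it.
X is strictly dominated by Y (it gives the attacker strictly more in every row), so the defender never plays it.
On the remaining 2×2 (A, C vs Y, Z):
Let the attacker play A with probability p. Expected payoff against Y: 8p + 3(1−p) = 5p + 3; against Z: 4p + 6(1−p) = −2p + 6.
Setting these equal: 5p + 3 = −2p + 6 ⇒ 7p = 3 ⇒ p = 3/7, and the value is (5)·(3/7) + 3 = 36/7.
For the defender: with q = P(Y), equating A's and C's payoffs gives 4q + 4 = −3q + 6 ⇒ q = 2/7.

36/7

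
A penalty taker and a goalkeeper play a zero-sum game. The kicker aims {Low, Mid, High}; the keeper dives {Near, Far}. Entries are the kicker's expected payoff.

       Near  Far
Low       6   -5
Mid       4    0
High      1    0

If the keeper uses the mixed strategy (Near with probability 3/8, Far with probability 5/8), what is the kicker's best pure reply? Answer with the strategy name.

Mid

Expected payoff of Low: (3/8)·6 + (5/8)·(-5) = -7/8.
Expected payoff of Mid: (3/8)·4 + (5/8)·0 = 3/2.
Expected payoff of High: (3/8)·1 + (5/8)·0 = 3/8.
The largest is 3/2, so the kicker's best response is Mid.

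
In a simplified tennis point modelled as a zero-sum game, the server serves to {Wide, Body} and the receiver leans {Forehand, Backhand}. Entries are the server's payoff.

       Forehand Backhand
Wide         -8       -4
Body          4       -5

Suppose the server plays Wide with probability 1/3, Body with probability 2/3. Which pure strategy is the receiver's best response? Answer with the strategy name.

If the receiver plays Forehand, the server's expected payoff is (1/3)·(-8) + (2/3)·4 = 0.
If the receiver plays Backhand, the server's expected payoff is (1/3)·(-4) + (2/3)·(-5) = -14/3.
The receiver minimizes the server's payoff; the smallest is -14/3, so the best response is Backhand.

Backhand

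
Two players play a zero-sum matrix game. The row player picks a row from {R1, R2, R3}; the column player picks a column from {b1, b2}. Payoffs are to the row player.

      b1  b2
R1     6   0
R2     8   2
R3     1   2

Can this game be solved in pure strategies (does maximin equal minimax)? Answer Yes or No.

Row minima: R1 → 0, R2 → 2, R3 → 1; maximin = 2.
Column maxima: b1 → 8, b2 → 2; minimax = 2.
maximin = minimax = 2, so a saddle point exists.

Yes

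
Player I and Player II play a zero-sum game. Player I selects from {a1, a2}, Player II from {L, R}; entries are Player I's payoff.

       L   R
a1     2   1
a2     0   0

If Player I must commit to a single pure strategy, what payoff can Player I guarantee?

1

Row minima: a1 → 1, a2 → 0.
The best of these is 1.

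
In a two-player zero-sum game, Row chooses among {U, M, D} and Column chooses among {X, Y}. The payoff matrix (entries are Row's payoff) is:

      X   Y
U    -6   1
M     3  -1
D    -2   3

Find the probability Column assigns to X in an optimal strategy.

4/9

Row minima: U → -6, M → -1, D → -2; maximin = -1.
Column maxima: X → 3, Y → 3; minimax = 3.
-1 ≠ 3, so there is no saddle point; optimal play is mixed.
U is strictly dominated by D, so Row never plays it.
On the remaining 2×2 (M, D vs X, Y):
Let Row play M with probability p. Expected payoff against X: 3p + (-2)(1−p) = 5p − 2; against Y: (-1)p + 3(1−p) = −4p + 3.
Setting these equal: 5p − 2 = −4p + 3 ⇒ 9p = 5 ⇒ p = 5/9, and the value is (5)·(5/9) − 2 = 7/9.
For Column: with q = P(X), equating M's and D's payoffs gives 4q − 1 = −5q + 3 ⇒ q = 4/9.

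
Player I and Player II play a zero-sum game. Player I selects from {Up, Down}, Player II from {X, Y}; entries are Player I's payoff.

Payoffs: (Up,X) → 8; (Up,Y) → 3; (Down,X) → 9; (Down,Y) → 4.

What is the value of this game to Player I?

Row minima: Up → 3, Down → 4; maximin = 4.
Column maxima: X → 9, Y → 4; minimax = 4.
Since maximin = minimax = 4, there is a saddle point and the value is 4.

4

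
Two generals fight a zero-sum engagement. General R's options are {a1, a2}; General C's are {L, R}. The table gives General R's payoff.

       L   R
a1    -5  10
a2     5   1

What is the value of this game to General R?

Row minima: a1 → -5, a2 → 1; maximin = 1.
Column maxima: L → 5, R → 10; minimax = 5.
1 ≠ 5, so there is no saddle point; optimal play is mixed.
Let General R play a1 with probability p. Expected payoff against L: (-5)p + 5(1−p) = −10p + 5; against R: 10p + 1(1−p) = 9p + 1.
Setting these equal: −10p + 5 = 9p + 1 ⇒ −19p = -4 ⇒ p = 4/19, and the value is (-10)·(4/19) + 5 = 55/19.
For General C: with q = P(L), equating a1's and a2's payoffs gives −15q + 10 = 4q + 1 ⇒ q = 9/19.

55/19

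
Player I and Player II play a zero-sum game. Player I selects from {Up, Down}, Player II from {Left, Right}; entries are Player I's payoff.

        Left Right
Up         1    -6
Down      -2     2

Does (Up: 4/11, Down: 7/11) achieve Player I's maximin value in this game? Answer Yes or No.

Against Left this mix gives (4/11)·1 + (7/11)·(-2) = -10/11.
Against Right this mix gives (4/11)·(-6) + (7/11)·2 = -10/11.
All of Player II's active replies (Left, Right) yield -10/11, and no column does worse for Player I. The mix makes Player II indifferent and guarantees -10/11, so it is optimal.

Yes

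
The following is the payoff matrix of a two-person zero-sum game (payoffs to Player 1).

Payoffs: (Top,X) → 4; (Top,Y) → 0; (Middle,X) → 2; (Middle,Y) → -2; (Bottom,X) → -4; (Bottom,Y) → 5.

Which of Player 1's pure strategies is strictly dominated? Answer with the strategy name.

Middle

Top gives a strictly higher payoff than Middle against every column: 4 > 2, 0 > -2.
So Middle is strictly dominated and Player 1 never plays it.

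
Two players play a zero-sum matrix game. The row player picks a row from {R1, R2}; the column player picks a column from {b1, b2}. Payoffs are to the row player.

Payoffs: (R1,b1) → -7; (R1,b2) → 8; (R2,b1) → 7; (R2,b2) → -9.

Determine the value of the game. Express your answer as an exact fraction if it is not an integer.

-7/31

Row minima: R1 → -7, R2 → -9; maximin = -7.
Column maxima: b1 → 7, b2 → 8; minimax = 7.
-7 ≠ 7, so there is no saddle point; optimal play is mixed.
Let the row player play R1 with probability p. Expected payoff against b1: (-7)p + 7(1−p) = −14p + 7; against b2: 8p + (-9)(1−p) = 17p − 9.
Setting these equal: −14p + 7 = 17p − 9 ⇒ −31p = -16 ⇒ p = 16/31, and the value is (-14)·(16/31) + 7 = -7/31.
For the column player: with q = P(b1), equating R1's and R2's payoffs gives −15q + 8 = 16q − 9 ⇒ q = 17/31.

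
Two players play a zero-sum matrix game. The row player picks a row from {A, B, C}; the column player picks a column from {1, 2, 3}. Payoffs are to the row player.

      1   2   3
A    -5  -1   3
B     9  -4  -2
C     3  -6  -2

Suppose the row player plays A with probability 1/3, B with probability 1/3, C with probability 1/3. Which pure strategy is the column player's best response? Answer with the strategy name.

2

If the column player plays 1, the row player's expected payoff is (1/3)·(-5) + (1/3)·9 + (1/3)·3 = 7/3.
If the column player plays 2, the row player's expected payoff is (1/3)·(-1) + (1/3)·(-4) + (1/3)·(-6) = -11/3.
If the column player plays 3, the row player's expected payoff is (1/3)·3 + (1/3)·(-2) + (1/3)·(-2) = -1/3.
The column player minimizes the row player's payoff; the smallest is -11/3, so the best response is 2.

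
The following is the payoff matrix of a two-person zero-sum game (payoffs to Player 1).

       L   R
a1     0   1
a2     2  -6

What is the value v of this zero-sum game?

2/9

Row minima: a1 → 0, a2 → -6; maximin = 0.
Column maxima: L → 2, R → 1; minimax = 1.
0 ≠ 1, so there is no saddle point; optimal play is mixed.
Let Player 1 play a1 with probability p. Expected payoff against L: 0p + 2(1−p) = −2p + 2; against R: 1p + (-6)(1−p) = 7p − 6.
Setting these equal: −2p + 2 = 7p − 6 ⇒ −9p = -8 ⇒ p = 8/9, and the value is (-2)·(8/9) + 2 = 2/9.
For Player 2: with q = P(L), equating a1's and a2's payoffs gives −q + 1 = 8q − 6 ⇒ q = 7/9.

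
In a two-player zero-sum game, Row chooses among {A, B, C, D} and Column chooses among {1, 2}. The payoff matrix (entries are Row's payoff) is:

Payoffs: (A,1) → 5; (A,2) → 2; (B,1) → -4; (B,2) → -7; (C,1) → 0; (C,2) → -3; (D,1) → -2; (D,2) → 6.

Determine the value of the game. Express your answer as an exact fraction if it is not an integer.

34/11

Row minima: A → 2, B → -7, C → -3, D → -2; maximin = 2.
Column maxima: 1 → 5, 2 → 6; minimax = 5.
2 ≠ 5, so there is no saddle point; optimal play is mixed.
B is strictly dominated by A, so Row never plays it.
C is strictly dominated by A, so Row never plays it.
On the remaining 2×2 (A, D vs 1, 2):
Let Row play A with probability p. Expected payoff against 1: 5p + (-2)(1−p) = 7p − 2; against 2: 2p + 6(1−p) = −4p + 6.
Setting these equal: 7p − 2 = −4p + 6 ⇒ 11p = 8 ⇒ p = 8/11, and the value is (7)·(8/11) − 2 = 34/11.
For Column: with q = P(1), equating A's and D's payoffs gives 3q + 2 = −8q + 6 ⇒ q = 4/11.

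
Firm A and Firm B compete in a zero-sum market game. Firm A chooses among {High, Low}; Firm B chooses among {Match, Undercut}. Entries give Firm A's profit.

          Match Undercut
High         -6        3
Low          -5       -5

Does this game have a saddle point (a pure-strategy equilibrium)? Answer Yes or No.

Yes

Row minima: High → -6, Low → -5; maximin = -5.
Column maxima: Match → -5, Undercut → 3; minimax = -5.
maximin = minimax = -5, so a saddle point exists.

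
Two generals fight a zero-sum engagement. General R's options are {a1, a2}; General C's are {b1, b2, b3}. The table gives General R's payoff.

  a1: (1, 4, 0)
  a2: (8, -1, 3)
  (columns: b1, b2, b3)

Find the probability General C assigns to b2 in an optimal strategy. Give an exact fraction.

Row minima: a1 → 0, a2 → -1; maximin = 0.
Column maxima: b1 → 8, b2 → 4, b3 → 3; minimax = 3.
0 ≠ 3, so there is no saddle point; optimal play is mixed.
b1 is strictly dominated by b3 (it gives General R strictly more in every row), so General C never plays it.
On the remaining 2×2 (a1, a2 vs b2, b3):
Let General R play a1 with probability p. Expected payoff against b2: 4p + (-1)(1−p) = 5p − 1; against b3: 0p + 3(1−p) = −3p + 3.
Setting these equal: 5p − 1 = −3p + 3 ⇒ 8p = 4 ⇒ p = 1/2, and the value is (5)·(1/2) − 1 = 3/2.
For General C: with q = P(b2), equating a1's and a2's payoffs gives 4q = −4q + 3 ⇒ q = 3/8.

3/8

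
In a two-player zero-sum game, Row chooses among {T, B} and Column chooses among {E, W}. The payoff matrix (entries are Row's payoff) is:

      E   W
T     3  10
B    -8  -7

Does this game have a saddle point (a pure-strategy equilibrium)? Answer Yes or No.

Yes

Row minima: T → 3, B → -8; maximin = 3.
Column maxima: E → 3, W → 10; minimax = 3.
maximin = minimax = 3, so a saddle point exists.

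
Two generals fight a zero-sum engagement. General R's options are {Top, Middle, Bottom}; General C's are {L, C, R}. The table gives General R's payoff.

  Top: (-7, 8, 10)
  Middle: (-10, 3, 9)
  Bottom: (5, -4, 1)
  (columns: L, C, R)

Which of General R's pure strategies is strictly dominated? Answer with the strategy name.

Top gives a strictly higher payoff than Middle against every column: -7 > -10, 8 > 3, 10 > 9.
So Middle is strictly dominated and General R never plays it.

Middle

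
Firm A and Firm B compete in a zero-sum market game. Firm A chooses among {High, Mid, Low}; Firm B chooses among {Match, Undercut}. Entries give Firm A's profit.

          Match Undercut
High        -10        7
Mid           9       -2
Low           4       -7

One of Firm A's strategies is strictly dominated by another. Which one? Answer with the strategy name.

Mid gives a strictly higher payoff than Low against every column: 9 > 4, -2 > -7.
So Low is strictly dominated and Firm A never plays it.

Low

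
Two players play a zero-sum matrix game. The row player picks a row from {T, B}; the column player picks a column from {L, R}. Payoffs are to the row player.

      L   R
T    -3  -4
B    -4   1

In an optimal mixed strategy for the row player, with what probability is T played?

5/6

Row minima: T → -4, B → -4; maximin = -4.
Column maxima: L → -3, R → 1; minimax = -3.
-4 ≠ -3, so there is no saddle point; optimal play is mixed.
Let the row player play T with probability p. Expected payoff against L: (-3)p + (-4)(1−p) = p − 4; against R: (-4)p + 1(1−p) = −5p + 1.
Setting these equal: p − 4 = −5p + 1 ⇒ 6p = 5 ⇒ p = 5/6, and the value is (1)·(5/6) − 4 = -19/6.
For the column player: with q = P(L), equating T's and B's payoffs gives q − 4 = −5q + 1 ⇒ q = 5/6.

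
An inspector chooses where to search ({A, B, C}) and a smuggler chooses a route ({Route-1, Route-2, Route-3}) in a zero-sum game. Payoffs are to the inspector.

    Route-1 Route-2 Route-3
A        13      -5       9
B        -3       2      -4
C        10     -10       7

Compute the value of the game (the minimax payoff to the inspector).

Row minima: A → -5, B → -4, C → -10; maximin = -4.
Column maxima: Route-1 → 13, Route-2 → 2, Route-3 → 9; minimax = 2.
-4 ≠ 2, so there is no saddle point; optimal play is mixed.
C is strictly dominated by A, so the inspector never plays it.
Route-1 is strictly dominated by Route-3 (it gives the inspector strictly more in every row), so the smuggler never plays it.
On the remaining 2×2 (A, B vs Route-2, Route-3):
Let the inspector play A with probability p. Expected payoff against Route-2: (-5)p + 2(1−p) = −7p + 2; against Route-3: 9p + (-4)(1−p) = 13p − 4.
Setting these equal: −7p + 2 = 13p − 4 ⇒ −20p = -6 ⇒ p = 3/10, and the value is (-7)·(3/10) + 2 = -1/10.
For the smuggler: with q = P(Route-2), equating A's and B's payoffs gives −14q + 9 = 6q − 4 ⇒ q = 13/20.

-1/10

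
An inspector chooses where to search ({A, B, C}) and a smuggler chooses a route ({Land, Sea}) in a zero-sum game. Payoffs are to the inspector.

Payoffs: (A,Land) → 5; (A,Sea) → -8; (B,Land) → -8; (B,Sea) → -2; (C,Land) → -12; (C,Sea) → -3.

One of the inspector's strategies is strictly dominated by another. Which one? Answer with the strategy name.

C

B gives a strictly higher payoff than C against every column: -8 > -12, -2 > -3.
So C is strictly dominated and the inspector never plays it.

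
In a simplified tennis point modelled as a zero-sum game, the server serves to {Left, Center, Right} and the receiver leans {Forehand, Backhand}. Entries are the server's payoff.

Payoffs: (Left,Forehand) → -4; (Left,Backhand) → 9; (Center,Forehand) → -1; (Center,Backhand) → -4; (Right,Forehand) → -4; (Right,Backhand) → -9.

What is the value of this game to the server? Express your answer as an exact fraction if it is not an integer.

Row minima: Left → -4, Center → -4, Right → -9; maximin = -4.
Column maxima: Forehand → -1, Backhand → 9; minimax = -1.
-4 ≠ -1, so there is no saddle point; optimal play is mixed.
Right is strictly dominated by Center, so the server never plays it.
On the remaining 2×2 (Left, Center vs Forehand, Backhand):
Let the server play Left with probability p. Expected payoff against Forehand: (-4)p + (-1)(1−p) = −3p − 1; against Backhand: 9p + (-4)(1−p) = 13p − 4.
Setting these equal: −3p − 1 = 13p − 4 ⇒ −16p = -3 ⇒ p = 3/16, and the value is (-3)·(3/16) − 1 = -25/16.
For the receiver: with q = P(Forehand), equating Left's and Center's payoffs gives −13q + 9 = 3q − 4 ⇒ q = 13/16.

-25/16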